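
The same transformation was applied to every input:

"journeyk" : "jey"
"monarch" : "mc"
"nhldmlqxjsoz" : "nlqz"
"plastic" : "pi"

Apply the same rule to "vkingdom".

vdo

The transformation: swap each adjacent pair of characters (1↔2, 3↔4, ...), then keep one character in every 3, starting at position 2 (positions 2nd, 5th, 8th, ...).
Working it through for "vkingdom": intermediate "kvnidgmo", final "vdo".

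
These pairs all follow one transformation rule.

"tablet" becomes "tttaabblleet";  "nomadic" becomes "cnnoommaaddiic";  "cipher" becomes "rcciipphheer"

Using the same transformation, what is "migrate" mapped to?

What's happening: double every character, then move the last character to the front.
On "migrate" that produces "emmiiggrraatte".

emmiiggrraatte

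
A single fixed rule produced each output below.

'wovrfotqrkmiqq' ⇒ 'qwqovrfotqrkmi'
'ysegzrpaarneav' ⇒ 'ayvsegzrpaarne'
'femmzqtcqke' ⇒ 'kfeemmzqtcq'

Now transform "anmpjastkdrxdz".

daznmpjastkdrx

Looking at the pairs, the operation is to swap the first and last characters, then move the last 2 characters to the front (rotate right by 2).
For "anmpjastkdrxdz", step one produces "znmpjastkdrxda"; step two turns that into "daznmpjastkdrx".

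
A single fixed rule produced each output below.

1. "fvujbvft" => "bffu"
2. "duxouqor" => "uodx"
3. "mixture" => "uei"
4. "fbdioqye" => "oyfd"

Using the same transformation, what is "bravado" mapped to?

The rule is to move the first 3 characters to the end (rotate left by 3), then keep every other character starting from the second (positions 2nd, 4th, 6th, ...).
"bravado" → "vadobra" → "aor".
(Check on "fbdioqye": → "ioqyefbd" → "oyfd" ✓)

aor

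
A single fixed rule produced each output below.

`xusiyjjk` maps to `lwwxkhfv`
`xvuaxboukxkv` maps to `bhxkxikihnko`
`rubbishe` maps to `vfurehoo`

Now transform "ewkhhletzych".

rgmlpurjxuuy

Looking at the pairs, the operation is to swap the front and back halves of the string, then shift every letter 13 places forward in the alphabet (wrapping around) — i.e. ROT13.
On "ewkhhletzych": the first step gives "etzychewkhhl", and the second then gives "rgmlpurjxuuy".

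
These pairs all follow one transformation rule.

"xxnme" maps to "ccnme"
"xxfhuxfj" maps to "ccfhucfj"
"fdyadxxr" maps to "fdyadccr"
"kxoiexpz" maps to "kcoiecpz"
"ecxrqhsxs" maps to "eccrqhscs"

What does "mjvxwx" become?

mjvcwc

The pattern: replace every "x" with "c".
On "mjvxwx" that produces "mjvcwc".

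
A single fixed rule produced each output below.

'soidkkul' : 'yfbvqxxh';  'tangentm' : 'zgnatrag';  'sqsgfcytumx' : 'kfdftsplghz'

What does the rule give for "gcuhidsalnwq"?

dtphuvqfnyaj

What's happening: shift every letter 13 places forward in the alphabet (wrapping around) — i.e. ROT13, then move the last character to the front.
Starting from "gcuhidsalnwq": after the first operation, "tphuvqfnyajd"; after the second, "dtphuvqfnyaj".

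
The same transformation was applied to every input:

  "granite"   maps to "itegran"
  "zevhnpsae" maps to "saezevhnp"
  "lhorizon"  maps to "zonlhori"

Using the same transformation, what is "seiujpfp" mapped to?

The pattern: move the last 3 characters to the front (rotate right by 3).
For "seiujpfp" the result is "pfpseiuj".

pfpseiuj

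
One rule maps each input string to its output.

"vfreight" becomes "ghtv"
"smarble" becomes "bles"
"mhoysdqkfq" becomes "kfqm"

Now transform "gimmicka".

ckag

The transformation: move the last 3 characters to the front (rotate right by 3), then keep only the first 4 characters.
On "gimmicka" that produces "ckag".
(Check on "mhoysdqkfq": → "kfqmhoysdq" → "kfqm" ✓)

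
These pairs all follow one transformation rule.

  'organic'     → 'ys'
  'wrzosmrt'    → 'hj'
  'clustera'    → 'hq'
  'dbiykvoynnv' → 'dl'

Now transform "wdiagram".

In each case the input is transformed by: shift every letter 10 places backward in the alphabet (wrapping around), then keep only the last 2 characters.
Doing the same to "wdiagram": "qc".

qc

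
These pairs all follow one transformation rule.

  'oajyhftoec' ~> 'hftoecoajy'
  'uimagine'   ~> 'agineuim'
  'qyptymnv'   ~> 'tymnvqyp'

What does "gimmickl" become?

micklgim

In each case the input is transformed by: swap the front and back halves of the string, then move the last character to the front.
Working it through for "gimmickl": intermediate "icklgimm", final "micklgim".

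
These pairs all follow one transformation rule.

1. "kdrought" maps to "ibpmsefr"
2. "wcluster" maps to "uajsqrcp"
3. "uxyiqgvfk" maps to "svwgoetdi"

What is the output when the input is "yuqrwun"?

What's happening: shift every letter 2 places backward in the alphabet (wrapping around).
So "yuqrwun" becomes "wsopusl".

wsopusl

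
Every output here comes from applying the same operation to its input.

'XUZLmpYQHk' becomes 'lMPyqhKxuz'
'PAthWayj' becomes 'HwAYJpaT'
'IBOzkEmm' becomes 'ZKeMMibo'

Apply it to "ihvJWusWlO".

What's happening: move the first 3 characters to the end (rotate left by 3), then flip the case of every letter.
On "ihvJWusWlO": the first step gives "JWusWlOihv", and the second then gives "jwUSwLoIHV".

jwUSwLoIHV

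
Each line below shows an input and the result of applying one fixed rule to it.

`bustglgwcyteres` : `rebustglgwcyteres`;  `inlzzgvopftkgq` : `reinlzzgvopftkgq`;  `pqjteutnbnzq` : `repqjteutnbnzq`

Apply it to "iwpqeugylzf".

reiwpqeugylzf

What's happening: prepend "re".
So "iwpqeugylzf" becomes "reiwpqeugylzf".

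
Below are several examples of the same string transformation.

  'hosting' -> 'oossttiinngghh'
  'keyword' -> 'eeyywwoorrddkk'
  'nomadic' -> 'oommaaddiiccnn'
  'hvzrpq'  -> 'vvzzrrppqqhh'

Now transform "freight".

rreeiigghhttff

The rule is to move the first character to the end, then double every character.
On "freight": the first step gives "reightf", and the second then gives "rreeiigghhttff".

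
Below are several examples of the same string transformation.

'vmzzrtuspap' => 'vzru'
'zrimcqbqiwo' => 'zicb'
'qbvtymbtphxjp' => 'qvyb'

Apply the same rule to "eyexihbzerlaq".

The transformation: keep every other character starting from the first (positions 1st, 3rd, 5th, ...), then keep only the first 4 characters.
So "eyexihbzerlaq" becomes "eeib".

eeib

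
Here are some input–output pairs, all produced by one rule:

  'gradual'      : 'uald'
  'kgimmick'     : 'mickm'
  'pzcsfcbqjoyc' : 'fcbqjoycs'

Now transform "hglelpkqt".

lpkqte

The transformation: delete the first 3 characters, then move the first character to the end.
On "hglelpkqt": the first step gives "elpkqt", and the second then gives "lpkqte".
(Check on "kgimmick": → "mmick" → "mickm" ✓)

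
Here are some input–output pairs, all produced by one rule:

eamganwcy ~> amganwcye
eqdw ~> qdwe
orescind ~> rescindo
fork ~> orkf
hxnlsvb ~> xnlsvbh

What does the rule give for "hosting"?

ostingh

What's happening: move the first character to the end.
"hosting" → "ostingh".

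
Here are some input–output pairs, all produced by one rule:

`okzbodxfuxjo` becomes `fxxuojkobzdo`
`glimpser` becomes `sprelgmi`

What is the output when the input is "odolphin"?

hpnidolo

Rule — swap each adjacent pair of characters (1↔2, 3↔4, ...), then swap the front and back halves of the string.
So "odolphin" becomes "hpnidolo".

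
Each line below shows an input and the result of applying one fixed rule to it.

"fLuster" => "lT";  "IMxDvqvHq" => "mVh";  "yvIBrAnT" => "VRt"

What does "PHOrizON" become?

What's happening: keep one character in every 3, starting at position 2 (positions 2nd, 5th, 8th, ...), then flip the case of every letter.
"PHOrizON" → "hIn".
(Check on "IMxDvqvHq": → "MvH" → "mVh" ✓)

hIn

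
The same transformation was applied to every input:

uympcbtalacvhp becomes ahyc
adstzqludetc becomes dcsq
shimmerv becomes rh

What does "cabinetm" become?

ta

Looking at the pairs, the operation is to swap the front and back halves of the string, then keep one character in every 3, starting at position 3 (positions 3rd, 6th, 9th, ...).
For "cabinetm" the result is "ta".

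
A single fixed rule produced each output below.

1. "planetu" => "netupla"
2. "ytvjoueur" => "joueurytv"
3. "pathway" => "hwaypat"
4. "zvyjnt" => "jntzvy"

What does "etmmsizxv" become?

msizxvetm

In each case the input is transformed by: move the first 3 characters to the end (rotate left by 3).
So "etmmsizxv" becomes "msizxvetm".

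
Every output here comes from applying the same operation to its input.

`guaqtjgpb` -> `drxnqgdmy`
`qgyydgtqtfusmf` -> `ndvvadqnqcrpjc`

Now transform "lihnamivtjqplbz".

Each output is the input with this applied: shift every letter 3 places backward in the alphabet (wrapping around).
Applying that to "lihnamivtjqplbz" gives "ifekxjfsqgnmiyw".

ifekxjfsqgnmiyw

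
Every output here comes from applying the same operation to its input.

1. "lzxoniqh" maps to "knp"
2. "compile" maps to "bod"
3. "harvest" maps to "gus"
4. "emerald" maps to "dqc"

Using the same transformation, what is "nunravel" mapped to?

Looking at the pairs, the operation is to keep one character in every 3, starting at position 1 (positions 1st, 4th, 7th, ...), then shift every letter 1 place backward in the alphabet (wrapping around).
Applying both steps to "nunravel": "nre", then "mqd".
(Check on "harvest": → "hvt" → "gus" ✓)

mqd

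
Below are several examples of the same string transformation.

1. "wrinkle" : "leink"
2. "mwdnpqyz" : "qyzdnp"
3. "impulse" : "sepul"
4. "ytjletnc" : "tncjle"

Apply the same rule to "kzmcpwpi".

The pattern: delete the first 2 characters, then move the first 3 characters to the end (rotate left by 3).
Applying both steps to "kzmcpwpi": "mcpwpi", then "wpimcp".
(Check on "impulse": → "pulse" → "sepul" ✓)

wpimcp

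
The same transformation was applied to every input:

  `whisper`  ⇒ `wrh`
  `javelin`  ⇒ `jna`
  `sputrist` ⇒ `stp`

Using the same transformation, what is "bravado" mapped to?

bor

Looking at the pairs, the operation is to take characters alternately from the front and the back (1st, last, 2nd, 2nd-last, ...), then keep only the first 3 characters.
Applying that to "bravado" gives "bor".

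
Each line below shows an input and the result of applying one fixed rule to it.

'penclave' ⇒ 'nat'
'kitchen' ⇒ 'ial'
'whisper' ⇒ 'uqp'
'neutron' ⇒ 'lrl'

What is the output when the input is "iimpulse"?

Rule — keep one character in every 3, starting at position 1 (positions 1st, 4th, 7th, ...), then shift every letter 2 places backward in the alphabet (wrapping around).
Working it through for "iimpulse": intermediate "ips", final "gnq".

gnq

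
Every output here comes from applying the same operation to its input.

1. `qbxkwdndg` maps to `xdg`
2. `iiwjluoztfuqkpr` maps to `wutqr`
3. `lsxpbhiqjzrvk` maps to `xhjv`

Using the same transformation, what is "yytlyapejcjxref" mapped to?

Each output is the input with this applied: keep one character in every 3, starting at position 3 (positions 3rd, 6th, 9th, ...).
Doing the same to "yytlyapejcjxref": "tajxf".

tajxf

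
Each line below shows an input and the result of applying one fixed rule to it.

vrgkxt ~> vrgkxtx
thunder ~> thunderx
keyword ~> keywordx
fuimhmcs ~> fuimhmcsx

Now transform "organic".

The rule is to append "x".
Doing the same to "organic": "organicx".

organicx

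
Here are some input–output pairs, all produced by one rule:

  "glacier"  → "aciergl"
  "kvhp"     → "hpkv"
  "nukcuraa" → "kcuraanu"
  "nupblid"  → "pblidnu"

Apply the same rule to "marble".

rblema

In each case the input is transformed by: move the first 2 characters to the end (rotate left by 2).
"marble" → "rblema".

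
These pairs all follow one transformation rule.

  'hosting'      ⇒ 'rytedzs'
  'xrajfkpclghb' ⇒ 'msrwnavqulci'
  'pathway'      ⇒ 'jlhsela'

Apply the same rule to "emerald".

In each case the input is transformed by: reverse the string, then shift every letter 11 places forward in the alphabet (wrapping around).
"emerald" → "dlareme" → "owlcpxp".
(Check on "xrajfkpclghb": → "bhglcpkfjarx" → "msrwnavqulci" ✓)

owlcpxp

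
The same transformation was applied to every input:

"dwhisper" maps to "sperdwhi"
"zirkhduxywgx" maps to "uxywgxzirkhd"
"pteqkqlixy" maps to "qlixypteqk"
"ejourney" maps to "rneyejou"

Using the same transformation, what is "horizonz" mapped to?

Each output is the input with this applied: swap the front and back halves of the string.
"horizonz" → "zonzhori".

zonzhori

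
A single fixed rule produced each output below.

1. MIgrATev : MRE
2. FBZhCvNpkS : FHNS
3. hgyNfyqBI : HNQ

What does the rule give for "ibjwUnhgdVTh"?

Rule — keep one character in every 3, starting at position 1 (positions 1st, 4th, 7th, ...), then convert every letter to uppercase.
Applying both steps to "ibjwUnhgdVTh": "iwhV", then "IWHV".

IWHV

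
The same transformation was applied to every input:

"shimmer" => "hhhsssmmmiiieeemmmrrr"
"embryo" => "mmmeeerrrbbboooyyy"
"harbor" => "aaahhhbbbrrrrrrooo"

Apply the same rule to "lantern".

aaallltttnnnrrreeennn

The pattern: swap each adjacent pair of characters (1↔2, 3↔4, ...), then repeat every character 3 times.
"lantern" → "altnren" → "aaallltttnnnrrreeennn".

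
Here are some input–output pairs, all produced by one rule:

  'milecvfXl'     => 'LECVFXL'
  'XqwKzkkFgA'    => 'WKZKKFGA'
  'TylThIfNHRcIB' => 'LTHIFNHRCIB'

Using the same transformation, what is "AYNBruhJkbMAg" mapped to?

In each case the input is transformed by: delete the first 2 characters, then convert every letter to uppercase.
"AYNBruhJkbMAg" → "NBruhJkbMAg" → "NBRUHJKBMAG".
(Check on "milecvfXl": → "lecvfXl" → "LECVFXL" ✓)

NBRUHJKBMAG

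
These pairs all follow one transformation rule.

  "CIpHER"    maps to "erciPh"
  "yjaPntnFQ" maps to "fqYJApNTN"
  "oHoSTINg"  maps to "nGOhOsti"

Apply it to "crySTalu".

The rule is to move the last 2 characters to the front (rotate right by 2), then flip the case of every letter.
Starting from "crySTalu": after the first operation, "lucrySTa"; after the second, "LUCRYstA".
(Check on "oHoSTINg": → "NgoHoSTI" → "nGOhOsti" ✓)

LUCRYstA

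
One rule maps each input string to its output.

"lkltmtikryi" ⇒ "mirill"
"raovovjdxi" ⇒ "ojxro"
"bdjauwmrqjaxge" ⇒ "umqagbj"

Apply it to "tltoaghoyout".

The pattern: keep every other character starting from the first (positions 1st, 3rd, 5th, ...), then move the first 2 characters to the end (rotate left by 2).
On "tltoaghoyout": the first step gives "ttahyu", and the second then gives "ahyutt".

ahyutt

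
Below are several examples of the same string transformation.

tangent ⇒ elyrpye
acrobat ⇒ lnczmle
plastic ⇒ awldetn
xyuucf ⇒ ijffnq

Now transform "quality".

What's happening: shift every letter 11 places forward in the alphabet (wrapping around).
So "quality" becomes "bflwtej".

bflwtej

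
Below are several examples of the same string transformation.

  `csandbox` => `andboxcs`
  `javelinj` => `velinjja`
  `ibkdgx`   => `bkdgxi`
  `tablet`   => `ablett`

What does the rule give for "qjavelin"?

Rule — move the last 2 characters to the front (rotate right by 2), then swap the front and back halves of the string.
Starting from "qjavelin": after the first operation, "inqjavel"; after the second, "avelinqj".

avelinqj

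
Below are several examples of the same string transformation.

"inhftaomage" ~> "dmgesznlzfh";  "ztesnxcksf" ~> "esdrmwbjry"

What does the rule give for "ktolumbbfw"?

vsnktlaaej

The transformation: shift every letter 1 place backward in the alphabet (wrapping around), then swap the first and last characters.
On "ktolumbbfw": the first step gives "jsnktlaaev", and the second then gives "vsnktlaaej".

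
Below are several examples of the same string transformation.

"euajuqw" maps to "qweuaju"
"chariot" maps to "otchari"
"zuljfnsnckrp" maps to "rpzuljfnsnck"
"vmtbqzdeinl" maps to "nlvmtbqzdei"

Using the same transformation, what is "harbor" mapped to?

Looking at the pairs, the operation is to move the last 2 characters to the front (rotate right by 2).
Applying that to "harbor" gives "orharb".

orharb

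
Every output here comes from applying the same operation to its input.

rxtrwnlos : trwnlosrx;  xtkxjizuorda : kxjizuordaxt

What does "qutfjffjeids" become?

The transformation: move the first 2 characters to the end (rotate left by 2).
For "qutfjffjeids" the result is "tfjffjeidsqu".

tfjffjeidsqu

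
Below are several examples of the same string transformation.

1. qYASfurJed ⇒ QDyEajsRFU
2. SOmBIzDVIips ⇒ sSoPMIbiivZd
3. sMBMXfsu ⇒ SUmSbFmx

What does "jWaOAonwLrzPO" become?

Looking at the pairs, the operation is to flip the case of every letter, then take characters alternately from the front and the back (1st, last, 2nd, 2nd-last, ...).
Working it through for "jWaOAonwLrzPO": intermediate "JwAoaONWlRZpo", final "JowpAZoRalOWN".

JowpAZoRalOWN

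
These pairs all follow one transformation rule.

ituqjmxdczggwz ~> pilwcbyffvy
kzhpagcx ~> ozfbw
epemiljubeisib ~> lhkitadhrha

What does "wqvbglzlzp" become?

afkykyo

Looking at the pairs, the operation is to delete the first 3 characters, then shift every letter 1 place backward in the alphabet (wrapping around).
"wqvbglzlzp" → "bglzlzp" → "afkykyo".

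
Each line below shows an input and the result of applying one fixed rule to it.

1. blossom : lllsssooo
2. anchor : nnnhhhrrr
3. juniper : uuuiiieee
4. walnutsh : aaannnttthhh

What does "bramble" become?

rrrmmmlll

Rule — keep every other character starting from the second (positions 2nd, 4th, 6th, ...), then repeat every character 3 times.
Applying both steps to "bramble": "rml", then "rrrmmmlll".
(Check on "walnutsh": → "anth" → "aaannnttthhh" ✓)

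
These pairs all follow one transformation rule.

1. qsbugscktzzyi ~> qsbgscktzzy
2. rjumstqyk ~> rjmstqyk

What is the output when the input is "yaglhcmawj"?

yglhcmwj

In each case the input is transformed by: remove every vowel.
Doing the same to "yaglhcmawj": "yglhcmwj".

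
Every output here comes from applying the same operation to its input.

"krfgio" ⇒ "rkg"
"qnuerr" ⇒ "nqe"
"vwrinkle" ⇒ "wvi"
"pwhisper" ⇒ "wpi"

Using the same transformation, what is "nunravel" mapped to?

Looking at the pairs, the operation is to swap each adjacent pair of characters (1↔2, 3↔4, ...), then keep only the first 3 characters.
Applying both steps to "nunravel": "unrnvale", then "unr".

unr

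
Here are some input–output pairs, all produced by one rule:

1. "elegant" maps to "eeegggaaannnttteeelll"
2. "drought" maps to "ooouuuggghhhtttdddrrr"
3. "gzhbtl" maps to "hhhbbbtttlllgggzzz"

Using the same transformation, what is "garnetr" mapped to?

rrrnnneeetttrrrgggaaa

Looking at the pairs, the operation is to move the first 2 characters to the end (rotate left by 2), then repeat every character 3 times.
For "garnetr", step one produces "rnetrga"; step two turns that into "rrrnnneeetttrrrgggaaa".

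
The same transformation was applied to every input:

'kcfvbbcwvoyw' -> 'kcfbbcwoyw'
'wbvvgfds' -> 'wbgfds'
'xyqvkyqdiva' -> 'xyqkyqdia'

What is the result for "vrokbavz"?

rokbaz

The pattern: remove every "v".
On "vrokbavz" that produces "rokbaz".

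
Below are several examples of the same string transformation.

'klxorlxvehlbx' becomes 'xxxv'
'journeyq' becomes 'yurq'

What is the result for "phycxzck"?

zyxp

Rule — sort the characters into reverse alphabetical order, then keep only the first 4 characters.
On "phycxzck": the first step gives "zyxpkhcc", and the second then gives "zyxp".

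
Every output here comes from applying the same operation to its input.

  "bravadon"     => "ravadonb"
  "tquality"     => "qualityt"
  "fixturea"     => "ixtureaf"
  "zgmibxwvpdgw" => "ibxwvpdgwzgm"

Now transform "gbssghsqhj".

The pattern: swap the front and back halves of the string, then move the last 3 characters to the front (rotate right by 3).
"gbssghsqhj" → "hsqhjgbssg" → "ssghsqhjgb".

ssghsqhjgb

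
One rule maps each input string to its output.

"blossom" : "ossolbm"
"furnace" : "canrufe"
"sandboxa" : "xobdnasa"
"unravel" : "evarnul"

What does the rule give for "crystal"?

atsyrcl

In each case the input is transformed by: move the last character to the front, then reverse the string.
So "crystal" becomes "atsyrcl".
(Check on "sandboxa": → "asandbox" → "xobdnasa" ✓)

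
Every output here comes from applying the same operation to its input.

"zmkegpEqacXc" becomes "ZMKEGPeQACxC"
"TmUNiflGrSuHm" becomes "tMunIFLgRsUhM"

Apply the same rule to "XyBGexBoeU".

xYbgEXbOEu

In each case the input is transformed by: flip the case of every letter.
Doing the same to "XyBGexBoeU": "xYbgEXbOEu".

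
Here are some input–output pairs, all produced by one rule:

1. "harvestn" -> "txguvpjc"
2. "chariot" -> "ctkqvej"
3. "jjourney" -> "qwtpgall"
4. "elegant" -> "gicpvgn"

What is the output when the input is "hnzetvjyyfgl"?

bgvxlaahinjp

Looking at the pairs, the operation is to shift every letter 2 places forward in the alphabet (wrapping around), then move the first 2 characters to the end (rotate left by 2).
For "hnzetvjyyfgl", step one produces "jpbgvxlaahin"; step two turns that into "bgvxlaahinjp".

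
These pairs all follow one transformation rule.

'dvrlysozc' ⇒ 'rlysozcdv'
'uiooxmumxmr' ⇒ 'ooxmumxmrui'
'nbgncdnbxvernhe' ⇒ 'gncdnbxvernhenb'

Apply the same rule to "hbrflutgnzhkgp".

Each output is the input with this applied: move the first 2 characters to the end (rotate left by 2).
For "hbrflutgnzhkgp" the result is "rflutgnzhkgphb".

rflutgnzhkgphb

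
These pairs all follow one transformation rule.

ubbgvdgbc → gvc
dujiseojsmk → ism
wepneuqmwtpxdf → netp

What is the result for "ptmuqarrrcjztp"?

Each output is the input with this applied: swap each adjacent pair of characters (1↔2, 3↔4, ...), then keep one character in every 3, starting at position 3 (positions 3rd, 6th, 9th, ...).
On "ptmuqarrrcjztp": the first step gives "tpumaqrrcrzjpt", and the second then gives "uqcj".

uqcj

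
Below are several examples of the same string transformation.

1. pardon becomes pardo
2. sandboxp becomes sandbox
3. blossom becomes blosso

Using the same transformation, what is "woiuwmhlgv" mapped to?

woiuwmhlg

Each output is the input with this applied: delete the last character.
Doing the same to "woiuwmhlgv": "woiuwmhlg".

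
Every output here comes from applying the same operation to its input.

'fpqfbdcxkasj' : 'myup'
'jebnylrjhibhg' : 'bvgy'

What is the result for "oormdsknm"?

The pattern: shift every letter 3 places backward in the alphabet (wrapping around), then keep one character in every 3, starting at position 2 (positions 2nd, 5th, 8th, ...).
"oormdsknm" → "llojaphkj" → "lak".

lak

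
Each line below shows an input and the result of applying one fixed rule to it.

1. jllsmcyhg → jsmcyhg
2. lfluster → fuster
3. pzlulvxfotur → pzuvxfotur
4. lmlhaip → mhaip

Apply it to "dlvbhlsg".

The rule is to remove every "l".
For "dlvbhlsg" the result is "dvbhsg".

dvbhsg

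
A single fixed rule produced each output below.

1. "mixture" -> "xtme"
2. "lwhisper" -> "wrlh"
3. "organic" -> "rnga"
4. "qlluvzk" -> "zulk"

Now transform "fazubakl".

zlfa

The rule is to sort the characters into reverse alphabetical order, then keep every other character starting from the first (positions 1st, 3rd, 5th, ...).
"fazubakl" → "zlfa".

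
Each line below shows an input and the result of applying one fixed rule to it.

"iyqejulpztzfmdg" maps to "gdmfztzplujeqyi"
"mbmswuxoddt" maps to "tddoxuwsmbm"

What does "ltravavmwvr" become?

Each output is the input with this applied: reverse the string.
Applying that to "ltravavmwvr" gives "rvwmvavartl".

rvwmvavartl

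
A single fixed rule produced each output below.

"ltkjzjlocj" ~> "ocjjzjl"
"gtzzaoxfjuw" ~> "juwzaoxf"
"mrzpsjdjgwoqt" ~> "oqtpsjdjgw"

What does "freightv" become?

htvig

Looking at the pairs, the operation is to delete the first 3 characters, then move the last 3 characters to the front (rotate right by 3).
"freightv" → "ightv" → "htvig".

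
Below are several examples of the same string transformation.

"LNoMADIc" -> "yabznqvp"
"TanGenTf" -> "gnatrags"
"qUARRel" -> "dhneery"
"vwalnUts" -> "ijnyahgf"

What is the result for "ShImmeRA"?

fuvzzren

What's happening: shift every letter 13 places forward in the alphabet (wrapping around) — i.e. ROT13, then convert every letter to lowercase.
Applying both steps to "ShImmeRA": "FuVzzrEN", then "fuvzzren".
(Check on "qUARRel": → "dHNEEry" → "dhneery" ✓)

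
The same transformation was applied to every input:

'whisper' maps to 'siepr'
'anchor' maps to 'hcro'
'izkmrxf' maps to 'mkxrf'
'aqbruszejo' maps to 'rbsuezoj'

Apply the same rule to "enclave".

lcvae

Each output is the input with this applied: swap each adjacent pair of characters (1↔2, 3↔4, ...), then delete the first 2 characters.
Working it through for "enclave": intermediate "nelcvae", final "lcvae".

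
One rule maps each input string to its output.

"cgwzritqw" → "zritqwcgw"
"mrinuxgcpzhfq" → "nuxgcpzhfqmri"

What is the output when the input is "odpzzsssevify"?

Looking at the pairs, the operation is to move the first 3 characters to the end (rotate left by 3).
Doing the same to "odpzzsssevify": "zzsssevifyodp".

zzsssevifyodp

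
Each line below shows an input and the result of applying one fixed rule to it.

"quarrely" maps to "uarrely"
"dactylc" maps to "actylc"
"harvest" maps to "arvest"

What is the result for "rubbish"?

Rule — delete the first character.
For "rubbish" the result is "ubbish".

ubbish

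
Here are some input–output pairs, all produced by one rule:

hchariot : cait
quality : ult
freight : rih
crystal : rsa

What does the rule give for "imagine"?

mgn

Rule — keep every other character starting from the second (positions 2nd, 4th, 6th, ...).
Applying that to "imagine" gives "mgn".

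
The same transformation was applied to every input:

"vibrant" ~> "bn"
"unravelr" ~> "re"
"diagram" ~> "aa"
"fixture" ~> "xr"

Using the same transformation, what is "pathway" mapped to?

ta

Each output is the input with this applied: keep one character in every 3, starting at position 3 (positions 3rd, 6th, 9th, ...).
So "pathway" becomes "ta".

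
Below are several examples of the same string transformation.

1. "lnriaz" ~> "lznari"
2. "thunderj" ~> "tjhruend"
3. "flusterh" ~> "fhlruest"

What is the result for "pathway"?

pyaatwh

In each case the input is transformed by: take characters alternately from the front and the back (1st, last, 2nd, 2nd-last, ...).
On "pathway" that produces "pyaatwh".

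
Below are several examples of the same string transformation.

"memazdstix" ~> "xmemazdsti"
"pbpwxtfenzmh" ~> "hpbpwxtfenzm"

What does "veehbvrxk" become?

kveehbvrx

Each output is the input with this applied: move the last character to the front.
So "veehbvrxk" becomes "kveehbvrx".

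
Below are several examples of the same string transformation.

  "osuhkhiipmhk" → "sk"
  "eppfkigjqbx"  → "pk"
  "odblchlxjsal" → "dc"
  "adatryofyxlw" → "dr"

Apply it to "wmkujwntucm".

The rule is to keep one character in every 3, starting at position 2 (positions 2nd, 5th, 8th, ...), then keep only the first 2 characters.
On "wmkujwntucm": the first step gives "mjtm", and the second then gives "mj".

mj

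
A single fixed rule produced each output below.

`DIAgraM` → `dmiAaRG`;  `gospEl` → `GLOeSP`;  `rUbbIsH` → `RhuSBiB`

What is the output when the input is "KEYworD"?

Rule — take characters alternately from the front and the back (1st, last, 2nd, 2nd-last, ...), then flip the case of every letter.
"KEYworD" → "KDErYow" → "kdeRyOW".
(Check on "gospEl": → "gloEsp" → "GLOeSP" ✓)

kdeRyOW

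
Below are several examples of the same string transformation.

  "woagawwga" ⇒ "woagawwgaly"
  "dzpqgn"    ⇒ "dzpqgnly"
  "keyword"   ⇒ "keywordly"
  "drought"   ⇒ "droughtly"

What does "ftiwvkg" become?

In each case the input is transformed by: append "ly".
On "ftiwvkg" that produces "ftiwvkgly".

ftiwvkgly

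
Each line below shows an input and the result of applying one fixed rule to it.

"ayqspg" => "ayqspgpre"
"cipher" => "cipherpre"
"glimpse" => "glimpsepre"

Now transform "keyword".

keywordpre

Each output is the input with this applied: append "pre".
Applying that to "keyword" gives "keywordpre".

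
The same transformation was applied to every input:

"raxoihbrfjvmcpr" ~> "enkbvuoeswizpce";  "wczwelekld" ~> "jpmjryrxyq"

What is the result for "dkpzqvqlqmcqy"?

Looking at the pairs, the operation is to shift every letter 13 places forward in the alphabet (wrapping around) — i.e. ROT13.
"dkpzqvqlqmcqy" → "qxcmdidydzpdl".

qxcmdidydzpdl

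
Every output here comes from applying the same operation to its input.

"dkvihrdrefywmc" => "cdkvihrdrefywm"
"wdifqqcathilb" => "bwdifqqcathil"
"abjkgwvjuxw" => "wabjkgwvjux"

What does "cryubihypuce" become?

Looking at the pairs, the operation is to move the last character to the front.
So "cryubihypuce" becomes "ecryubihypuc".

ecryubihypuc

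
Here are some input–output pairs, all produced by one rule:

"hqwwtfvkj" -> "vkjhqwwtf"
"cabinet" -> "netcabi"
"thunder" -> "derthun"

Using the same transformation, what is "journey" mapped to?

Each output is the input with this applied: move the last 3 characters to the front (rotate right by 3).
On "journey" that produces "neyjour".

neyjour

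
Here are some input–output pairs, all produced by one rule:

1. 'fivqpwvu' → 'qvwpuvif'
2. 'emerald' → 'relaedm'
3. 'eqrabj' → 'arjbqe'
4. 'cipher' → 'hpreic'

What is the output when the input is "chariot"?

raoicth

In each case the input is transformed by: move the first 2 characters to the end (rotate left by 2), then swap each adjacent pair of characters (1↔2, 3↔4, ...).
On "chariot" that produces "raoicth".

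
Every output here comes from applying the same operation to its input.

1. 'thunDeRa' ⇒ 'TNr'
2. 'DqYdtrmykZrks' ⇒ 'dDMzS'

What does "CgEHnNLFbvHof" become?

chlVF

The transformation: keep one character in every 3, starting at position 1 (positions 1st, 4th, 7th, ...), then flip the case of every letter.
"CgEHnNLFbvHof" → "CHLvf" → "chlVF".
(Check on "thunDeRa": → "tnR" → "TNr" ✓)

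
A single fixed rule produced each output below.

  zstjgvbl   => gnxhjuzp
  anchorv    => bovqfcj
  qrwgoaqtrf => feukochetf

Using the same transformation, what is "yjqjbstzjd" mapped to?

xmxegpnhrx

What's happening: shift every letter 12 places backward in the alphabet (wrapping around), then swap each adjacent pair of characters (1↔2, 3↔4, ...).
"yjqjbstzjd" → "mxexpghnxr" → "xmxegpnhrx".
(Check on "qrwgoaqtrf": → "efkucoehft" → "feukochetf" ✓)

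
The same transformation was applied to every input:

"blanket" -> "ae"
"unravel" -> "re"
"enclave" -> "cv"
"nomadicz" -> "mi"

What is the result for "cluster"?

The pattern: keep one character in every 3, starting at position 3 (positions 3rd, 6th, 9th, ...).
Doing the same to "cluster": "ue".

ue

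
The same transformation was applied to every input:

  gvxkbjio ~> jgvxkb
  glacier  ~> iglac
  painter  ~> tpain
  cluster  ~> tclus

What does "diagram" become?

Each output is the input with this applied: delete the last 2 characters, then move the last character to the front.
Applying both steps to "diagram": "diagr", then "rdiag".

rdiag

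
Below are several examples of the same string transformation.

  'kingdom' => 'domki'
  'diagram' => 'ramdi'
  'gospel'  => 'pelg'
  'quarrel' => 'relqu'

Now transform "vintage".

Each output is the input with this applied: move the last 3 characters to the front (rotate right by 3), then delete the last 2 characters.
On "vintage": the first step gives "agevint", and the second then gives "agevi".

agevi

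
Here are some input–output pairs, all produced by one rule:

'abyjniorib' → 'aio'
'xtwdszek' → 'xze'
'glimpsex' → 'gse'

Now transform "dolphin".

di

What's happening: swap each adjacent pair of characters (1↔2, 3↔4, ...), then keep one character in every 3, starting at position 2 (positions 2nd, 5th, 8th, ...).
"dolphin" → "di".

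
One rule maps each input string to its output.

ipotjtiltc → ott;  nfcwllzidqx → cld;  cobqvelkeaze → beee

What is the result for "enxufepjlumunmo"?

Looking at the pairs, the operation is to keep one character in every 3, starting at position 3 (positions 3rd, 6th, 9th, ...).
Doing the same to "enxufepjlumunmo": "xeluo".

xeluo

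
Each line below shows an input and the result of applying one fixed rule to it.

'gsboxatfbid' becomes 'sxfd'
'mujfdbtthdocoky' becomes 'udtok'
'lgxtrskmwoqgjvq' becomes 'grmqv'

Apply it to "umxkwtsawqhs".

Rule — keep one character in every 3, starting at position 2 (positions 2nd, 5th, 8th, ...).
For "umxkwtsawqhs" the result is "mwah".

mwah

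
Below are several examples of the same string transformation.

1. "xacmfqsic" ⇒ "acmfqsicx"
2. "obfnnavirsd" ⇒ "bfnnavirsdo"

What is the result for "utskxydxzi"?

What's happening: move the first character to the end.
Applying that to "utskxydxzi" gives "tskxydxziu".

tskxydxziu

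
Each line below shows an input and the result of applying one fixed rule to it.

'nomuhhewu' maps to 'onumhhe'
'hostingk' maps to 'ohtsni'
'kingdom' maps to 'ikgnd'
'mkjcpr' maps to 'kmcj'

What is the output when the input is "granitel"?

rgnati

Looking at the pairs, the operation is to delete the last 2 characters, then swap each adjacent pair of characters (1↔2, 3↔4, ...).
For "granitel", step one produces "granit"; step two turns that into "rgnati".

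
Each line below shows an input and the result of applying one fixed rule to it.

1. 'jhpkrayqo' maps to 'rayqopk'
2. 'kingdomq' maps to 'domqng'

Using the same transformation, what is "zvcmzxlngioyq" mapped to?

zxlngioyqcm

Each output is the input with this applied: delete the first 2 characters, then move the first 2 characters to the end (rotate left by 2).
Applying that to "zvcmzxlngioyq" gives "zxlngioyqcm".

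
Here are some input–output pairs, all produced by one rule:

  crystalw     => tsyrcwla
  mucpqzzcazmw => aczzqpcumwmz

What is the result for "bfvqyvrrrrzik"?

The rule is to move the last 3 characters to the front (rotate right by 3), then reverse the string.
So "bfvqyvrrrrzik" becomes "rrrrvyqvfbkiz".
(Check on "mucpqzzcazmw": → "zmwmucpqzzca" → "aczzqpcumwmz" ✓)

rrrrvyqvfbkiz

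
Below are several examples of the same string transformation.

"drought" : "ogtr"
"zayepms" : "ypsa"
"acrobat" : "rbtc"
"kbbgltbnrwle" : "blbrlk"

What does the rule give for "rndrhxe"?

dhen

In each case the input is transformed by: move the first 2 characters to the end (rotate left by 2), then keep every other character starting from the first (positions 1st, 3rd, 5th, ...).
On "rndrhxe" that produces "dhen".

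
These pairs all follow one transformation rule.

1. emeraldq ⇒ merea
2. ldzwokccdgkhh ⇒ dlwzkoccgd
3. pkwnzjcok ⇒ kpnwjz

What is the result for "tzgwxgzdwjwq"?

The pattern: delete the last 3 characters, then swap each adjacent pair of characters (1↔2, 3↔4, ...).
For "tzgwxgzdwjwq", step one produces "tzgwxgzdw"; step two turns that into "ztwggxdzw".

ztwggxdzw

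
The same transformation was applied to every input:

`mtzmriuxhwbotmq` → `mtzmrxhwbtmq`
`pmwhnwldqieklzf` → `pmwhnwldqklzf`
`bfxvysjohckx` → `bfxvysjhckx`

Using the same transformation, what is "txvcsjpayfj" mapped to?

The rule is to remove every vowel.
On "txvcsjpayfj" that produces "txvcsjpyfj".

txvcsjpyfj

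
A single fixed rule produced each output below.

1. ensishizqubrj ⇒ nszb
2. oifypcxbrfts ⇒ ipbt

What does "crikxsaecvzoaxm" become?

In each case the input is transformed by: keep one character in every 3, starting at position 2 (positions 2nd, 5th, 8th, ...).
So "crikxsaecvzoaxm" becomes "rxezx".

rxezx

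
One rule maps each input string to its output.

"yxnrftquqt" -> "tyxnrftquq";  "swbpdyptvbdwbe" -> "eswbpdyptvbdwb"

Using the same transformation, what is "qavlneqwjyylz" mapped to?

The pattern: move the last character to the front.
"qavlneqwjyylz" → "zqavlneqwjyyl".

zqavlneqwjyyl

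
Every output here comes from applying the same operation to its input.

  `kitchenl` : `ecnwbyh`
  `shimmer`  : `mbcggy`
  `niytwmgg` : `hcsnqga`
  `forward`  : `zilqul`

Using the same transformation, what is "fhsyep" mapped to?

In each case the input is transformed by: shift every letter 6 places backward in the alphabet (wrapping around), then delete the last character.
Starting from "fhsyep": after the first operation, "zbmsyj"; after the second, "zbmsy".

zbmsy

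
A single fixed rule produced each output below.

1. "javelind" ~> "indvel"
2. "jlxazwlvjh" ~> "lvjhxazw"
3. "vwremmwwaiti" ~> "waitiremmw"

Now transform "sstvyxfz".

What's happening: delete the first 2 characters, then swap the front and back halves of the string.
"sstvyxfz" → "xfztvy".
(Check on "jlxazwlvjh": → "xazwlvjh" → "lvjhxazw" ✓)

xfztvy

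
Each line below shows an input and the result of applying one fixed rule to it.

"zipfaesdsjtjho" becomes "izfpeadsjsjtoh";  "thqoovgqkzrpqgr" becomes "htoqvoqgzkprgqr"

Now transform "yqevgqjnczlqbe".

Rule — swap each adjacent pair of characters (1↔2, 3↔4, ...).
Applying that to "yqevgqjnczlqbe" gives "qyveqgnjzcqleb".

qyveqgnjzcqleb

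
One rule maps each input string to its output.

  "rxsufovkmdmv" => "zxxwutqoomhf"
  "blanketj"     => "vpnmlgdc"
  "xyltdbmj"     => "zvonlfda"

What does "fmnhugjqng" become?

Looking at the pairs, the operation is to shift every letter 2 places forward in the alphabet (wrapping around), then sort the characters into reverse alphabetical order.
Working it through for "fmnhugjqng": intermediate "hopjwilspi", final "wsppoljiih".

wsppoljiih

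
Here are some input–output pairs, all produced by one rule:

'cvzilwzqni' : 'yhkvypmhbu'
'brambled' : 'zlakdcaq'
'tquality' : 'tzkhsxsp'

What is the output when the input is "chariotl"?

The rule is to move the first 2 characters to the end (rotate left by 2), then shift every letter 1 place backward in the alphabet (wrapping around).
Working it through for "chariotl": intermediate "ariotlch", final "zqhnskbg".
(Check on "cvzilwzqni": → "zilwzqnicv" → "yhkvypmhbu" ✓)

zqhnskbg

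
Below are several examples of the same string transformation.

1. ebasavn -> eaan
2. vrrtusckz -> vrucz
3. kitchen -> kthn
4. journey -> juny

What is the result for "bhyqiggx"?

byig

What's happening: keep every other character starting from the first (positions 1st, 3rd, 5th, ...).
So "bhyqiggx" becomes "byig".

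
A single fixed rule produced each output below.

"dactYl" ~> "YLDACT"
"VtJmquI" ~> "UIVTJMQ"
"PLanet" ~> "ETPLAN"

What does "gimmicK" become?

The transformation: move the last 2 characters to the front (rotate right by 2), then convert every letter to uppercase.
On "gimmicK": the first step gives "cKgimmi", and the second then gives "CKGIMMI".
(Check on "dactYl": → "Yldact" → "YLDACT" ✓)

CKGIMMI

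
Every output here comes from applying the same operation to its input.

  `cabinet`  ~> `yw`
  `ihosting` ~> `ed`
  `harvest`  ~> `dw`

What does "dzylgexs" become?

In each case the input is transformed by: shift every letter 4 places backward in the alphabet (wrapping around), then keep only the first 2 characters.
Starting from "dzylgexs": after the first operation, "zvuhcato"; after the second, "zv".

zv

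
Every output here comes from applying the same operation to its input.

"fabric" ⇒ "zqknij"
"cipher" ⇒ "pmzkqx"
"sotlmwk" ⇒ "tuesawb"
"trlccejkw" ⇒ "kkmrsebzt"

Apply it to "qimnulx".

vctfyqu

Looking at the pairs, the operation is to move the first 3 characters to the end (rotate left by 3), then shift every letter 8 places forward in the alphabet (wrapping around).
On "qimnulx": the first step gives "nulxqim", and the second then gives "vctfyqu".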